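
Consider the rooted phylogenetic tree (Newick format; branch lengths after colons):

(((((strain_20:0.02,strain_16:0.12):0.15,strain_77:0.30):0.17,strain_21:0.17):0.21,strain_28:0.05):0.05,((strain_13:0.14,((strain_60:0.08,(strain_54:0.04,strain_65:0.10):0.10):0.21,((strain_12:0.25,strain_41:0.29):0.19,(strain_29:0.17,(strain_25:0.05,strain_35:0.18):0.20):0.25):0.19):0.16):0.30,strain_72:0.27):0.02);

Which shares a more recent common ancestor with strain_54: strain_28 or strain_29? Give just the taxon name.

strain_29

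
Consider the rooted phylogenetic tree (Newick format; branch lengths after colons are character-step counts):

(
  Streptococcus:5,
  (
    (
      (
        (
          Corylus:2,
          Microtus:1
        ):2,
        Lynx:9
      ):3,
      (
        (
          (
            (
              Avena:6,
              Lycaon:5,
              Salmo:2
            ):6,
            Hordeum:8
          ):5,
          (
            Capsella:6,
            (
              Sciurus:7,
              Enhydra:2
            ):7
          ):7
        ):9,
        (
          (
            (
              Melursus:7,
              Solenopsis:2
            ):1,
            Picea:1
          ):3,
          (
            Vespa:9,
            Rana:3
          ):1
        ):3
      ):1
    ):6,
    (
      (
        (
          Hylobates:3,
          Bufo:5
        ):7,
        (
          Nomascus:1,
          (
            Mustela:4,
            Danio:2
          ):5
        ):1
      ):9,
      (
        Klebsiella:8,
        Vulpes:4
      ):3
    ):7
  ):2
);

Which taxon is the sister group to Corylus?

Microtus

Corylus attaches to the tree at the node subtending (Corylus,Microtus).
The other lineage descending from that same node — the sister group — is the single tip Microtus.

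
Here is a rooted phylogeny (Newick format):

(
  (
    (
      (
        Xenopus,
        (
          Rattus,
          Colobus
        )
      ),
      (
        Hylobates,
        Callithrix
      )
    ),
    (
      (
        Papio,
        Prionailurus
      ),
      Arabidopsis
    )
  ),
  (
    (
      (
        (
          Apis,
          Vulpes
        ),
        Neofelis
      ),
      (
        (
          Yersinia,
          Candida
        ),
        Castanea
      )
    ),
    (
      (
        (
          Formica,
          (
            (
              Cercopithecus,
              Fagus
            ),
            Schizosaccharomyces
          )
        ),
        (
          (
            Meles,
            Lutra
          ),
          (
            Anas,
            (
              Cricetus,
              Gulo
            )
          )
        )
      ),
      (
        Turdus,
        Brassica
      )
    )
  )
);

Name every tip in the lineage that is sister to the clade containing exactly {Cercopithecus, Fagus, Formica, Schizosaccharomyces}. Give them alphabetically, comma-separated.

The clade containing exactly {Cercopithecus, Fagus, Formica, Schizosaccharomyces} attaches to the tree at the node subtending ((Formica,((Cercopithecus,Fagus),Schizosaccharomyces)),((Meles,Lutra),(Anas,(Cricetus,Gulo)))).
The other lineage descending from that same node — the sister group — is ((Meles,Lutra),(Anas,(Cricetus,Gulo))); its 5 tips in alphabetical order are the answer.

Anas, Cricetus, Gulo, Lutra, Meles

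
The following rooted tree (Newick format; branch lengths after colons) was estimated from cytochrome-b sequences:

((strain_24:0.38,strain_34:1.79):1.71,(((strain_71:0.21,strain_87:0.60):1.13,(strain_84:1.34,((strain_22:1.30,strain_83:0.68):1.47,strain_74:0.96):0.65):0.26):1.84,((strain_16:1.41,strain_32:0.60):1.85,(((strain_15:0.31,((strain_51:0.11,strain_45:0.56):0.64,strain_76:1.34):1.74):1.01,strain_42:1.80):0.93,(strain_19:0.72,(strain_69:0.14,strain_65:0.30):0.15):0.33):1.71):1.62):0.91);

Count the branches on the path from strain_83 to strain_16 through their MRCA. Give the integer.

The MRCA of strain_83 and strain_16 is the node subtending (((strain_71,strain_87),(strain_84,((strain_22,strain_83),strain_74))),((strain_16,strain_32),(((strain_15,((strain_51,strain_45),strain_76)),strain_42),(strain_19,(strain_69,strain_65))))).
From strain_83 up to that node: 5 branches. From strain_16 up to the same node: 3 branches. Total: 5 + 3 = 8.

8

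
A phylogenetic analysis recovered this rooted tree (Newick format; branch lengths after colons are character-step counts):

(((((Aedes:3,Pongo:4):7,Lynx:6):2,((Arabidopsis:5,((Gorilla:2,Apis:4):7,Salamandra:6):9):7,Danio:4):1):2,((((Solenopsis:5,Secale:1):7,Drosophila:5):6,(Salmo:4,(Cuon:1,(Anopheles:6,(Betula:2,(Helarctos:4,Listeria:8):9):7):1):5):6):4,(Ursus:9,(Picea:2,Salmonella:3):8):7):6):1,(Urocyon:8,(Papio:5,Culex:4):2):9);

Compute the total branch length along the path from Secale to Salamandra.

49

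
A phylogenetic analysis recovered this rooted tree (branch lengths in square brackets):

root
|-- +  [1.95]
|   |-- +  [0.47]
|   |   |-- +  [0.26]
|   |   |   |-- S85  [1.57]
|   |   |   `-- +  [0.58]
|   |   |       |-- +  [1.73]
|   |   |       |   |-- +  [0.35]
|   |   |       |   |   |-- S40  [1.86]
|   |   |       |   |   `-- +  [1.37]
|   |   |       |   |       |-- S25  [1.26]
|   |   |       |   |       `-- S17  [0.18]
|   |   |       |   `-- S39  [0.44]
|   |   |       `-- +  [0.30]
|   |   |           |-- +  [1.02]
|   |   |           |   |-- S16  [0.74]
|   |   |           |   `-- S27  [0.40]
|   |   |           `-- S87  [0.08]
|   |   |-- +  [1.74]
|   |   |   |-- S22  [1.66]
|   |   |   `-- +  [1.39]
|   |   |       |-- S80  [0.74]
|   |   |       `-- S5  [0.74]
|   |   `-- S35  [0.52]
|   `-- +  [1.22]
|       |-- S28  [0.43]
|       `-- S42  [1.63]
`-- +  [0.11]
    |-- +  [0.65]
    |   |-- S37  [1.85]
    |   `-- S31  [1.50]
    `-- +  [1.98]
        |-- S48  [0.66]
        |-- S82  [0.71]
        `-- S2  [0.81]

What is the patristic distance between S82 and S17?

9.69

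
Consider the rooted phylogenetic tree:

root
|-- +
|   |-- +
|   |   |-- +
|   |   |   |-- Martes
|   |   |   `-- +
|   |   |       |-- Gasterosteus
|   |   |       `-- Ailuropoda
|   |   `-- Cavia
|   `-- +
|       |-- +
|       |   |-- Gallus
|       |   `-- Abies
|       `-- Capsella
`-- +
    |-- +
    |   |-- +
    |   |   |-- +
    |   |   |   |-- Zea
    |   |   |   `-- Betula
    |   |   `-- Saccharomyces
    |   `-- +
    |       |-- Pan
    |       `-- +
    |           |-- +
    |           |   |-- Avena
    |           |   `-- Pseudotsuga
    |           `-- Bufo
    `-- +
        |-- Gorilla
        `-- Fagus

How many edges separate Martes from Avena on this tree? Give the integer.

The MRCA of Martes and Avena is the root of the tree.
From Martes up to that node: 4 branches. From Avena up to the same node: 6 branches. Total: 4 + 6 = 10.

10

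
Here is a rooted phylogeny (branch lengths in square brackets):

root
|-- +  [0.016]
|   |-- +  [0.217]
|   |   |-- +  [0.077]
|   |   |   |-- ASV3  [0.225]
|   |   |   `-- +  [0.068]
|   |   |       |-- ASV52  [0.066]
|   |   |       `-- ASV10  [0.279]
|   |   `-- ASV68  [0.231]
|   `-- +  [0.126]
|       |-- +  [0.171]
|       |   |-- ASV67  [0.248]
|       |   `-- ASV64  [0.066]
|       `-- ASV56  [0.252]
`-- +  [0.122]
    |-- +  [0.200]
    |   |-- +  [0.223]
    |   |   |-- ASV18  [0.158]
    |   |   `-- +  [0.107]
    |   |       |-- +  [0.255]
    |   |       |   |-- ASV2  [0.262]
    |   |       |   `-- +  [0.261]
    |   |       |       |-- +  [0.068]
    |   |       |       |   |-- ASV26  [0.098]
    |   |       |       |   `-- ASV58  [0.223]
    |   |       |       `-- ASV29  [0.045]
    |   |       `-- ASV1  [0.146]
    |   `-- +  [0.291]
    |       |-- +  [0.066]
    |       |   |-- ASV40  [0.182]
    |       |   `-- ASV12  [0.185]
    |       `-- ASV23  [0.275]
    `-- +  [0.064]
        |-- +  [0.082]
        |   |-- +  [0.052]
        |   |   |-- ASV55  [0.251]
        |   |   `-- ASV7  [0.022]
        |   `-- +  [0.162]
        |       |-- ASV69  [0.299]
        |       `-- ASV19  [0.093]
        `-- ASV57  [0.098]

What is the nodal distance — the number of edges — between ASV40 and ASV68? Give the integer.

8

The MRCA of ASV40 and ASV68 is the root of the tree.
From ASV40 up to that node: 5 branches. From ASV68 up to the same node: 3 branches. Total: 5 + 3 = 8.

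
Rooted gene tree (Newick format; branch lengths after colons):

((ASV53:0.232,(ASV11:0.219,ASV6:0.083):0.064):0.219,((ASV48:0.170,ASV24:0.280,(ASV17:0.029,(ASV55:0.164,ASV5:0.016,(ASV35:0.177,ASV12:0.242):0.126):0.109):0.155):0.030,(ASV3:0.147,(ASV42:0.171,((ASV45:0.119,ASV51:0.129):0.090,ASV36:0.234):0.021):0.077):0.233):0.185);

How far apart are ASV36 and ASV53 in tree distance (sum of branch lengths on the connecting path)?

1.201

The path runs ASV36 → … → MRCA → … → ASV53; the MRCA is the root of the tree.
Branch lengths along that path: 0.234 + 0.021 + 0.077 + 0.233 + 0.185 + 0.219 + 0.232 = 1.201.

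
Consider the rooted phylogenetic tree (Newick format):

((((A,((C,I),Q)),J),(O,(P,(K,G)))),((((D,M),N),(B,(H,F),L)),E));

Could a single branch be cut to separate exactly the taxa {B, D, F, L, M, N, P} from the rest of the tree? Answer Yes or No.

No

The MRCA of the listed taxa is the root, so the smallest clade containing them is the whole tree.
That clade also contains A, C, E, G, H, I, J, K, O, Q, which are not in the proposed group, so the group is not monophyletic.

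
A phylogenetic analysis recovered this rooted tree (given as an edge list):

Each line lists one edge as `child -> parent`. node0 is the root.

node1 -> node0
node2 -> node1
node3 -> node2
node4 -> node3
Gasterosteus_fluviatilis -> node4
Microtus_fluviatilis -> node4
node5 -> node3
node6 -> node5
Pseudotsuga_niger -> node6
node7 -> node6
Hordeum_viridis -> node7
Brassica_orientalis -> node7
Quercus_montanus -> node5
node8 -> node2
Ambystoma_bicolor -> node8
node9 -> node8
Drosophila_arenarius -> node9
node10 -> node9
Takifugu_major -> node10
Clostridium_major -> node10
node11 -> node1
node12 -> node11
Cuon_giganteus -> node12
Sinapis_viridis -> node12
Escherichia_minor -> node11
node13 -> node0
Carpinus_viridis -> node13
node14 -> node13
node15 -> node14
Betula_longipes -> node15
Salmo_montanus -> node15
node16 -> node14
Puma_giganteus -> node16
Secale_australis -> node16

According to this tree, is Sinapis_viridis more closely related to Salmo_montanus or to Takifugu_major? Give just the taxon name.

The MRCA of Sinapis_viridis and Takifugu_major subtends ((((Gasterosteus_fluviatilis,Microtus_fluviatilis),((Pseudotsuga_niger,(Hordeum_viridis,Brassica_orientalis)),Quercus_montanus)),(Ambystoma_bicolor,(Drosophila_arenarius,(Takifugu_major,Clostridium_major)))),((Cuon_giganteus,Sinapis_viridis),Escherichia_minor)) (13 taxa).
The MRCA of Sinapis_viridis and Salmo_montanus is the root, subtending the entire tree (18 taxa).
The first is nested inside the second, so Sinapis_viridis shares a more recent common ancestor with Takifugu_major.

Takifugu_major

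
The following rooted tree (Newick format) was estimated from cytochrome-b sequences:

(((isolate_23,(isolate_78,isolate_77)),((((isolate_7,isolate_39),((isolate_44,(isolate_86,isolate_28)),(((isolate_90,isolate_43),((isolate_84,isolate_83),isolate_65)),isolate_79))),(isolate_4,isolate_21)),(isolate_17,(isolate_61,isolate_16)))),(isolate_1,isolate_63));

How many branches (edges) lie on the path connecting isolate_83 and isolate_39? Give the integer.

The MRCA of isolate_83 and isolate_39 is the node subtending ((isolate_7,isolate_39),((isolate_44,(isolate_86,isolate_28)),(((isolate_90,isolate_43),((isolate_84,isolate_83),isolate_65)),isolate_79))).
From isolate_83 up to that node: 6 branches. From isolate_39 up to the same node: 2 branches. Total: 6 + 2 = 8.

8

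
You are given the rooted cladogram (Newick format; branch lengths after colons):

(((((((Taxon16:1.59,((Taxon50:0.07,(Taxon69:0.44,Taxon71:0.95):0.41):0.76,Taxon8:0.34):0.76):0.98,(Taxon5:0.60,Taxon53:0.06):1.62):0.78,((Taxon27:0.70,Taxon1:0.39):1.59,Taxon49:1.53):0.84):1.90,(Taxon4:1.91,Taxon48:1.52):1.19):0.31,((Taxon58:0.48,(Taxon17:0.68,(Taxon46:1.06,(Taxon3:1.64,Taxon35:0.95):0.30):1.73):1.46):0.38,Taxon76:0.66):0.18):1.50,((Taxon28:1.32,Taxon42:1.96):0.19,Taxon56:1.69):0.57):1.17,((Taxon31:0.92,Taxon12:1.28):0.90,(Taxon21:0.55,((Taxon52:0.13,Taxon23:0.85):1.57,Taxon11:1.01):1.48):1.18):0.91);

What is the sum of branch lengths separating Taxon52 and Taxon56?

The path runs Taxon52 → … → MRCA → … → Taxon56; the MRCA is the root of the tree.
Branch lengths along that path: 0.13 + 1.57 + 1.48 + 1.18 + 0.91 + 1.17 + 0.57 + 1.69 = 8.70.

8.70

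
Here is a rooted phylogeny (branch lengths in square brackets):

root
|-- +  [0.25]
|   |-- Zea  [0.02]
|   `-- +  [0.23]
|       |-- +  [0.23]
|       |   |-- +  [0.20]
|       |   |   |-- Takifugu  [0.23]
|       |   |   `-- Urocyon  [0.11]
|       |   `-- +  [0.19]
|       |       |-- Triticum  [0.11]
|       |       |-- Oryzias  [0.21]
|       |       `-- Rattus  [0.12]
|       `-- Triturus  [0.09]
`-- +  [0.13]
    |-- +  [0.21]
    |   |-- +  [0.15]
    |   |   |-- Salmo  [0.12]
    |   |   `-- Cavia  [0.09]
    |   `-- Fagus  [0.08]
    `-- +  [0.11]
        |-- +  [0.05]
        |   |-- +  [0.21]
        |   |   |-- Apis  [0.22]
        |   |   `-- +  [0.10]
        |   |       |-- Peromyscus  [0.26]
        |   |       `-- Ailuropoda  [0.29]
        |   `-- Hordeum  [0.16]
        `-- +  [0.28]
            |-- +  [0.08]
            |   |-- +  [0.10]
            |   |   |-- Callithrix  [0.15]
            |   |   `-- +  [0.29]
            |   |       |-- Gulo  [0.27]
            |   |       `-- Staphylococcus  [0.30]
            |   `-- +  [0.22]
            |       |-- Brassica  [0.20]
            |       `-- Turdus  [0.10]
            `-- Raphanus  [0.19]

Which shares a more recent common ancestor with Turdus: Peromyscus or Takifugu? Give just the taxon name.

Peromyscus

The MRCA of Turdus and Peromyscus subtends (((Apis,(Peromyscus,Ailuropoda)),Hordeum),(((Callithrix,(Gulo,Staphylococcus)),(Brassica,Turdus)),Raphanus)) (10 taxa).
The MRCA of Turdus and Takifugu is the root, subtending the entire tree (20 taxa).
The first is nested inside the second, so Turdus shares a more recent common ancestor with Peromyscus.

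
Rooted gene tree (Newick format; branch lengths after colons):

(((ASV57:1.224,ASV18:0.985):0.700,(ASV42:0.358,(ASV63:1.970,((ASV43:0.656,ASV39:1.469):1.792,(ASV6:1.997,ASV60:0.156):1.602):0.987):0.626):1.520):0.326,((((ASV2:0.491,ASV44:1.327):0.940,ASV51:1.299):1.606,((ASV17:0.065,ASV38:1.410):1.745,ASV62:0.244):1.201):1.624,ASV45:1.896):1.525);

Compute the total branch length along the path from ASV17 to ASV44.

The path runs ASV17 → … → MRCA → … → ASV44; the MRCA is the node subtending (((ASV2,ASV44),ASV51),((ASV17,ASV38),ASV62)).
Branch lengths along that path: 0.065 + 1.745 + 1.201 + 1.606 + 0.940 + 1.327 = 6.884.

6.884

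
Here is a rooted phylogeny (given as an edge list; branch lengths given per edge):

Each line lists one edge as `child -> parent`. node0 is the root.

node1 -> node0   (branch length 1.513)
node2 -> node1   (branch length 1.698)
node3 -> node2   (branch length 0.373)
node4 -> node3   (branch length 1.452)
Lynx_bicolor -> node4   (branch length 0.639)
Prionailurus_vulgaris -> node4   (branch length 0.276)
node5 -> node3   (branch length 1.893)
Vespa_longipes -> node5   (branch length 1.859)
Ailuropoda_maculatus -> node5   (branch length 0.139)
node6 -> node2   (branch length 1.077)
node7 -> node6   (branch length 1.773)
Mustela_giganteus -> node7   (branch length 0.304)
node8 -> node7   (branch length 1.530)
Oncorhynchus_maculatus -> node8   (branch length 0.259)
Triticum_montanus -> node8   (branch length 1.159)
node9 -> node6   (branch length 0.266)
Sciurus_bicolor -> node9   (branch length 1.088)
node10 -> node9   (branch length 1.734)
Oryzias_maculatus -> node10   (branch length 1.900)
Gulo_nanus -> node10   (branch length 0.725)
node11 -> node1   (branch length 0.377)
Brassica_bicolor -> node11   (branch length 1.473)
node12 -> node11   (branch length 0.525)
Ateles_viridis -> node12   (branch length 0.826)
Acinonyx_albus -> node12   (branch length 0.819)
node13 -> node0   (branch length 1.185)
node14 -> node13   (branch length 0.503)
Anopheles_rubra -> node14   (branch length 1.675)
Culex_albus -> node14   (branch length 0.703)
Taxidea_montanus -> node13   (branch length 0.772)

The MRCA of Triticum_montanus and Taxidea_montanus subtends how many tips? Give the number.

16

The MRCA of Triticum_montanus and Taxidea_montanus is the root, so the clade is the entire tree.
That clade contains 16 terminal taxa: Acinonyx_albus, Ailuropoda_maculatus, Anopheles_rubra, Ateles_viridis, Brassica_bicolor, Culex_albus, Gulo_nanus, Lynx_bicolor, Mustela_giganteus, Oncorhynchus_maculatus, Oryzias_maculatus, Prionailurus_vulgaris, Sciurus_bicolor, Taxidea_montanus, Triticum_montanus, Vespa_longipes.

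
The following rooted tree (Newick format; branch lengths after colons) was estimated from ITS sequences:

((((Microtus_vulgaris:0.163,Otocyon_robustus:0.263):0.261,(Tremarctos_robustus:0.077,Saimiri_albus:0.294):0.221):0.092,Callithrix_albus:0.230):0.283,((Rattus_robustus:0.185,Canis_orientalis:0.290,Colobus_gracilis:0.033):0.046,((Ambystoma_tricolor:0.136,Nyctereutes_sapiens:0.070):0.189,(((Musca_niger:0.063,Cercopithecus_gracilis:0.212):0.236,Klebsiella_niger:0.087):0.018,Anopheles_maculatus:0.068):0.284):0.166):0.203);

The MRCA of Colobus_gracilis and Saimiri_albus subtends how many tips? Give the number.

14

The MRCA of Colobus_gracilis and Saimiri_albus is the root, so the clade is the entire tree.
That clade contains 14 terminal taxa: Ambystoma_tricolor, Anopheles_maculatus, Callithrix_albus, Canis_orientalis, Cercopithecus_gracilis, Colobus_gracilis, Klebsiella_niger, Microtus_vulgaris, Musca_niger, Nyctereutes_sapiens, Otocyon_robustus, Rattus_robustus, Saimiri_albus, Tremarctos_robustus.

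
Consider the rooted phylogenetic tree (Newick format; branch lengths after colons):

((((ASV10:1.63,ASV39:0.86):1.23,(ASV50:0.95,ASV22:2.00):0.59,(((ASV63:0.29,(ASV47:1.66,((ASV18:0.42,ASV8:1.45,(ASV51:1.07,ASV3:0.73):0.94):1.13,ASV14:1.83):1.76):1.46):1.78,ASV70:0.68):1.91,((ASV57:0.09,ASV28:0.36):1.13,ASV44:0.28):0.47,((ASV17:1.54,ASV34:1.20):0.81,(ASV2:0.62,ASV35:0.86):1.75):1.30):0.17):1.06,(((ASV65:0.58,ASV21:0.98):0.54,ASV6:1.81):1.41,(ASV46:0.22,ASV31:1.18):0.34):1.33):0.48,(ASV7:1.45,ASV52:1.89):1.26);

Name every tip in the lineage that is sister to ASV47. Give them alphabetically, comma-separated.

ASV47 attaches to the tree at the node subtending (ASV47,((ASV18,ASV8,(ASV51,ASV3)),ASV14)).
The other lineage descending from that same node — the sister group — is ((ASV18,ASV8,(ASV51,ASV3)),ASV14); its 5 tips in alphabetical order are the answer.

ASV14, ASV18, ASV3, ASV51, ASV8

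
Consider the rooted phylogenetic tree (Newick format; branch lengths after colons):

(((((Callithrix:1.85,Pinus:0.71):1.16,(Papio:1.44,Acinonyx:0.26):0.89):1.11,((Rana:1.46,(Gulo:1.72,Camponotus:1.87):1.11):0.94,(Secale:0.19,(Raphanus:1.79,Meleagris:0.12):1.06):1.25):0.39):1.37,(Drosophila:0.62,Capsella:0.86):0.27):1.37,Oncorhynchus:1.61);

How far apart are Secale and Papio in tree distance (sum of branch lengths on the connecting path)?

The path runs Secale → … → MRCA → … → Papio; the MRCA is the node subtending (((Callithrix,Pinus),(Papio,Acinonyx)),((Rana,(Gulo,Camponotus)),(Secale,(Raphanus,Meleagris)))).
Branch lengths along that path: 0.19 + 1.25 + 0.39 + 1.11 + 0.89 + 1.44 = 5.27.

5.27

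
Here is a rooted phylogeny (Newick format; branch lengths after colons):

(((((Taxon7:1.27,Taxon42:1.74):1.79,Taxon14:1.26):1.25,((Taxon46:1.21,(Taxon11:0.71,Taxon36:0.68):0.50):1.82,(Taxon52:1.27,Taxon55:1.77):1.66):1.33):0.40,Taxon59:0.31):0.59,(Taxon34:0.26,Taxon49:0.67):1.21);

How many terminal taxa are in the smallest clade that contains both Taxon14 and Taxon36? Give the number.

The MRCA of Taxon14 and Taxon36 is the node subtending (((Taxon7,Taxon42),Taxon14),((Taxon46,(Taxon11,Taxon36)),(Taxon52,Taxon55))).
That clade contains 8 terminal taxa: Taxon11, Taxon14, Taxon36, Taxon42, Taxon46, Taxon52, Taxon55, Taxon7.

8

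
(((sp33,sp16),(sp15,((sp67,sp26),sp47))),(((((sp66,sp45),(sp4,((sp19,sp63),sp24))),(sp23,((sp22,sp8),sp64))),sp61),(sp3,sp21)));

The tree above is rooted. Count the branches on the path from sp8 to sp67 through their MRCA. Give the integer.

12

The MRCA of sp8 and sp67 is the root of the tree.
From sp8 up to that node: 7 branches. From sp67 up to the same node: 5 branches. Total: 7 + 5 = 12.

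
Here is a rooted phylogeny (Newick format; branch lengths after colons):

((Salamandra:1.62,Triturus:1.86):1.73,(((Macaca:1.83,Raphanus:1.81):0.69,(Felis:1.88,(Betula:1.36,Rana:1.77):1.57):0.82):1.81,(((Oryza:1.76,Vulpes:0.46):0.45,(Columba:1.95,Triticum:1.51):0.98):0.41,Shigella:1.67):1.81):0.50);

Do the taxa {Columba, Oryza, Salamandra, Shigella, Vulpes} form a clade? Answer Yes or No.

The MRCA of the listed taxa is the root, so the smallest clade containing them is the whole tree.
That clade also contains Betula, Felis, Macaca, Rana, Raphanus, Triticum, Triturus, which are not in the proposed group, so the group is not monophyletic.

No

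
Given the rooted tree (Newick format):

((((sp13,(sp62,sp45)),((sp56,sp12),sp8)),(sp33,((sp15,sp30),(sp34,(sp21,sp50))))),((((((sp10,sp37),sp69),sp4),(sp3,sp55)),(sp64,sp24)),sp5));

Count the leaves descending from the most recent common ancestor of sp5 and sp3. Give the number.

The MRCA of sp5 and sp3 is the node subtending ((((((sp10,sp37),sp69),sp4),(sp3,sp55)),(sp64,sp24)),sp5).
That clade contains 9 terminal taxa: sp10, sp24, sp3, sp37, sp4, sp5, sp55, sp64, sp69.

9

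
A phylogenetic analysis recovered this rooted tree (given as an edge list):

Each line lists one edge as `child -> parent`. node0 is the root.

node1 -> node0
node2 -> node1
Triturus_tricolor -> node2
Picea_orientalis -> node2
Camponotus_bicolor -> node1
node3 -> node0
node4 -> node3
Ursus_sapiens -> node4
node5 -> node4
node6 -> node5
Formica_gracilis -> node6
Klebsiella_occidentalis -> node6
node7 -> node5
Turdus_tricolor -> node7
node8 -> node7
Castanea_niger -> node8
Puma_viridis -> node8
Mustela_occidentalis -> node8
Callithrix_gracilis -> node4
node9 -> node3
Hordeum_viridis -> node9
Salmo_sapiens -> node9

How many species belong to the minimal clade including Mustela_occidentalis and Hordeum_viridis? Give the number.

10

The MRCA of Mustela_occidentalis and Hordeum_viridis is the node subtending ((Ursus_sapiens,((Formica_gracilis,Klebsiella_occidentalis),(Turdus_tricolor,(Castanea_niger,Puma_viridis,Mustela_occidentalis))),Callithrix_gracilis),(Hordeum_viridis,Salmo_sapiens)).
That clade contains 10 terminal taxa: Callithrix_gracilis, Castanea_niger, Formica_gracilis, Hordeum_viridis, Klebsiella_occidentalis, Mustela_occidentalis, Puma_viridis, Salmo_sapiens, Turdus_tricolor, Ursus_sapiens.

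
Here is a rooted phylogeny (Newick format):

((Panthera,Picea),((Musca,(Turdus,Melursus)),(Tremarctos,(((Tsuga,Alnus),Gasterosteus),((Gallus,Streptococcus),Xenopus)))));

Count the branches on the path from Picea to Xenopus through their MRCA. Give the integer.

7

The MRCA of Picea and Xenopus is the root of the tree.
From Picea up to that node: 2 branches. From Xenopus up to the same node: 5 branches. Total: 2 + 5 = 7.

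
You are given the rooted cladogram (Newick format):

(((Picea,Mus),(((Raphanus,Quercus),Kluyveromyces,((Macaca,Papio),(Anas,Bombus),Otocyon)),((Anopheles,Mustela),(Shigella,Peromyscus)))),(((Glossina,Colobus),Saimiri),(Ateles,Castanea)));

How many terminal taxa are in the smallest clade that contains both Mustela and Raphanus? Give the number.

12

The MRCA of Mustela and Raphanus is the node subtending (((Raphanus,Quercus),Kluyveromyces,((Macaca,Papio),(Anas,Bombus),Otocyon)),((Anopheles,Mustela),(Shigella,Peromyscus))).
That clade contains 12 terminal taxa: Anas, Anopheles, Bombus, Kluyveromyces, Macaca, Mustela, Otocyon, Papio, Peromyscus, Quercus, Raphanus, Shigella.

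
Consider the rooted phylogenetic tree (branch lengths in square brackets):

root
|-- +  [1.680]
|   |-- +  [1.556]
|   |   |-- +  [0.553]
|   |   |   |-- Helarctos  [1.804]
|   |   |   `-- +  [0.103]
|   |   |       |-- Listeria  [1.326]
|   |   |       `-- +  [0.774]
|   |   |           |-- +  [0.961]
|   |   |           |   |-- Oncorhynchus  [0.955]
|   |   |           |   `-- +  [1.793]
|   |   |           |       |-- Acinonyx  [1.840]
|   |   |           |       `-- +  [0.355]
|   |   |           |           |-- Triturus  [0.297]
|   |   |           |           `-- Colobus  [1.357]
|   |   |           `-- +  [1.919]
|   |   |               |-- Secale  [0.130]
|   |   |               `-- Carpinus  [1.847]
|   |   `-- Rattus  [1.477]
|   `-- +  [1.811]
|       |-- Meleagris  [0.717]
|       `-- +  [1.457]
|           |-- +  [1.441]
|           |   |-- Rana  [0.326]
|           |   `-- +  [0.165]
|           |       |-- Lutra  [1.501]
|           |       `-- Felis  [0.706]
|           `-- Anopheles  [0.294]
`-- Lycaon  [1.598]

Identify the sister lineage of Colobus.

Colobus attaches to the tree at the node subtending (Triturus,Colobus).
The other lineage descending from that same node — the sister group — is the single tip Triturus.

Triturus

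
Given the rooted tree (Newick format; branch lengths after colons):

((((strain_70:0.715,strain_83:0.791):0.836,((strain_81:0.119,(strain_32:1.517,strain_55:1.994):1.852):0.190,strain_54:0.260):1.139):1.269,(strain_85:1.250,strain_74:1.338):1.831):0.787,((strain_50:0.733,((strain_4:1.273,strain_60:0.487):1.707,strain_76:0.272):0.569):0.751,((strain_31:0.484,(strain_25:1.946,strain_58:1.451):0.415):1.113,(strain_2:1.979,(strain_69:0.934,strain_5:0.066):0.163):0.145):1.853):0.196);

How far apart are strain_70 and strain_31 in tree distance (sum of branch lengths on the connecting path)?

7.253

The path runs strain_70 → … → MRCA → … → strain_31; the MRCA is the root of the tree.
Branch lengths along that path: 0.715 + 0.836 + 1.269 + 0.787 + 0.196 + 1.853 + 1.113 + 0.484 = 7.253.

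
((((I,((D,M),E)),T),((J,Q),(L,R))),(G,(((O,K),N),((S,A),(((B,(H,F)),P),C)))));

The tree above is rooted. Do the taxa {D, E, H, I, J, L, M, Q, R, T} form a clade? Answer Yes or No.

No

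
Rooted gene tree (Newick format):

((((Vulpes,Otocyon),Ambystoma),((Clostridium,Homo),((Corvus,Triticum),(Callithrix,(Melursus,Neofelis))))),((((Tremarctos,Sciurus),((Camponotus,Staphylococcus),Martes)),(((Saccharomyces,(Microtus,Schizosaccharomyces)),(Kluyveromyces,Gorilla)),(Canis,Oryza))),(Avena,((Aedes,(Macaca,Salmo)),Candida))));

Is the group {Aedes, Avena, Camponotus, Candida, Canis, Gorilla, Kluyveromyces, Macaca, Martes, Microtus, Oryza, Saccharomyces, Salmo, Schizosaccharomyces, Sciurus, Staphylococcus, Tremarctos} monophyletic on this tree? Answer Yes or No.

Yes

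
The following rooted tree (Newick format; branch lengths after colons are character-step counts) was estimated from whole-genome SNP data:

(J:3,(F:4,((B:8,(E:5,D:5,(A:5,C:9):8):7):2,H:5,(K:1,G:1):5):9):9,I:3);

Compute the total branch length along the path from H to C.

The path runs H → … → MRCA → … → C; the MRCA is the node subtending ((B,(E,D,(A,C))),H,(K,G)).
Branch lengths along that path: 5 + 2 + 7 + 8 + 9 = 31.

31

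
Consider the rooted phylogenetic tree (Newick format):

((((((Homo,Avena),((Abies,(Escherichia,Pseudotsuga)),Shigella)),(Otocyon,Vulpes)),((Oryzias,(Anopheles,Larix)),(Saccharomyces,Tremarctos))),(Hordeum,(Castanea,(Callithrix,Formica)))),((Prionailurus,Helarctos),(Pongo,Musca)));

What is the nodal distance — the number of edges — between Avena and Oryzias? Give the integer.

The MRCA of Avena and Oryzias is the node subtending ((((Homo,Avena),((Abies,(Escherichia,Pseudotsuga)),Shigella)),(Otocyon,Vulpes)),((Oryzias,(Anopheles,Larix)),(Saccharomyces,Tremarctos))).
From Avena up to that node: 4 branches. From Oryzias up to the same node: 3 branches. Total: 4 + 3 = 7.

7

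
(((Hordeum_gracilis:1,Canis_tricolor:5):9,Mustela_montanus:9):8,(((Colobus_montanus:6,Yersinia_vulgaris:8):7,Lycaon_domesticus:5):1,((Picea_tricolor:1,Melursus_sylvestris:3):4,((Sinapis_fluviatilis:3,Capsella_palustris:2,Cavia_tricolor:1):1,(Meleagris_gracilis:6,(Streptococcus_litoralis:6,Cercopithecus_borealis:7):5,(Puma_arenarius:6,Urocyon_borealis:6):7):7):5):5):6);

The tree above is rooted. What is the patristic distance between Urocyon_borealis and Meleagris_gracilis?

19

The path runs Urocyon_borealis → … → MRCA → … → Meleagris_gracilis; the MRCA is the node subtending (Meleagris_gracilis,(Streptococcus_litoralis,Cercopithecus_borealis),(Puma_arenarius,Urocyon_borealis)).
Branch lengths along that path: 6 + 7 + 6 = 19.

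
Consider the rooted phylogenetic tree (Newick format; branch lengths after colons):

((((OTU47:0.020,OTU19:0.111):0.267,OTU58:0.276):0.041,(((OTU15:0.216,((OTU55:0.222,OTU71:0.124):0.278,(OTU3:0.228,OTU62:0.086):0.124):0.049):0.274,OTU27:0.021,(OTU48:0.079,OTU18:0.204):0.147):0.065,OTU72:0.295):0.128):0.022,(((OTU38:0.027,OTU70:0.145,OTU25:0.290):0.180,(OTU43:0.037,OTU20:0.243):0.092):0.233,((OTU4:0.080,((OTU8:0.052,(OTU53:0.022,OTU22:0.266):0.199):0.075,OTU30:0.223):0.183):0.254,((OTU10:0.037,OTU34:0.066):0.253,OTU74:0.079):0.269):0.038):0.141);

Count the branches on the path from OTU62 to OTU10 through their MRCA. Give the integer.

The MRCA of OTU62 and OTU10 is the root of the tree.
From OTU62 up to that node: 7 branches. From OTU10 up to the same node: 5 branches. Total: 7 + 5 = 12.

12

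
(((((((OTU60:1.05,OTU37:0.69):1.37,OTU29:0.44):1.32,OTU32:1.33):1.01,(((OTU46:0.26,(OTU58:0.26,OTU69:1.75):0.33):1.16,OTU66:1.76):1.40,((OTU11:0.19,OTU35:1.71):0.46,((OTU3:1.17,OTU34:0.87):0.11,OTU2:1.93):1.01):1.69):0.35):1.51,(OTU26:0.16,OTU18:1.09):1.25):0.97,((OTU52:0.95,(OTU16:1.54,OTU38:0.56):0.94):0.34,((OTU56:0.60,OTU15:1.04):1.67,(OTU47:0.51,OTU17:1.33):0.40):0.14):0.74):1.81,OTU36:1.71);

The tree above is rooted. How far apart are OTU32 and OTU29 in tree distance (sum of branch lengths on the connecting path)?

The path runs OTU32 → … → MRCA → … → OTU29; the MRCA is the node subtending (((OTU60,OTU37),OTU29),OTU32).
Branch lengths along that path: 1.33 + 1.32 + 0.44 = 3.09.

3.09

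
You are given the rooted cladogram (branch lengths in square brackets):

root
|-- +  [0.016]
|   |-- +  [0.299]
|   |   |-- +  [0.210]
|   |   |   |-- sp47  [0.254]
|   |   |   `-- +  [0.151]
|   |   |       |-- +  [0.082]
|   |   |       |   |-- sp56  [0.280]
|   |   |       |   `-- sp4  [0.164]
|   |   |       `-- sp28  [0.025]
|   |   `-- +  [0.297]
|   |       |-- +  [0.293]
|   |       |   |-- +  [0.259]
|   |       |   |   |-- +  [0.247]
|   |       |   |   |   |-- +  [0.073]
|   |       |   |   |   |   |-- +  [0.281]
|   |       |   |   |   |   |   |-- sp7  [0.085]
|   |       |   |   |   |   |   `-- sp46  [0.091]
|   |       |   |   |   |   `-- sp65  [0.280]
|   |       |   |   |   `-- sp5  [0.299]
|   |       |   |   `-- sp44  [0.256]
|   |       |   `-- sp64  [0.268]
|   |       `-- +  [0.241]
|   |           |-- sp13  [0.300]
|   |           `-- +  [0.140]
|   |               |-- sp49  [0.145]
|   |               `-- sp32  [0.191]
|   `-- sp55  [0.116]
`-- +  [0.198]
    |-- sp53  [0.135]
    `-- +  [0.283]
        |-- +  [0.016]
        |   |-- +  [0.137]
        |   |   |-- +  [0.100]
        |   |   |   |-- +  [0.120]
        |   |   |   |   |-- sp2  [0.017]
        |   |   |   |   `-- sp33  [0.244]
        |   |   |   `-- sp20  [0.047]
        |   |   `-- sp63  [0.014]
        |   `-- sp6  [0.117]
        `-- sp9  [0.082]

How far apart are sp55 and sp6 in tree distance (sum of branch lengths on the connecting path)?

The path runs sp55 → … → MRCA → … → sp6; the MRCA is the root of the tree.
Branch lengths along that path: 0.116 + 0.016 + 0.198 + 0.283 + 0.016 + 0.117 = 0.746.

0.746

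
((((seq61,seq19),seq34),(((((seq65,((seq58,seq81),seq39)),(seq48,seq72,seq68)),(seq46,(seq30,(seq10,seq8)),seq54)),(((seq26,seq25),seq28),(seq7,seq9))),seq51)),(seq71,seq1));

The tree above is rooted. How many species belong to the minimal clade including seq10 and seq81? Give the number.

The MRCA of seq10 and seq81 is the node subtending (((seq65,((seq58,seq81),seq39)),(seq48,seq72,seq68)),(seq46,(seq30,(seq10,seq8)),seq54)).
That clade contains 12 terminal taxa: seq10, seq30, seq39, seq46, seq48, seq54, seq58, seq65, seq68, seq72, seq8, seq81.

12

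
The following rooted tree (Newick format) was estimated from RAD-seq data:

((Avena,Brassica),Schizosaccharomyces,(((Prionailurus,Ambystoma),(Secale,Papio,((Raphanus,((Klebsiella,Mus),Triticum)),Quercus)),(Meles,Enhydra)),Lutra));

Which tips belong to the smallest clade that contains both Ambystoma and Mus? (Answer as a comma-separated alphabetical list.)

Ambystoma, Enhydra, Klebsiella, Meles, Mus, Papio, Prionailurus, Quercus, Raphanus, Secale, Triticum

Tracing Ambystoma: it sits inside (Prionailurus,Ambystoma).
Tracing Mus: it sits inside (Klebsiella,Mus).
The smallest clade enclosing both is ((Prionailurus,Ambystoma),(Secale,Papio,((Raphanus,((Klebsiella,Mus),Triticum)),Quercus)),(Meles,Enhydra)); the answer is its 11 terminal taxa in alphabetical order.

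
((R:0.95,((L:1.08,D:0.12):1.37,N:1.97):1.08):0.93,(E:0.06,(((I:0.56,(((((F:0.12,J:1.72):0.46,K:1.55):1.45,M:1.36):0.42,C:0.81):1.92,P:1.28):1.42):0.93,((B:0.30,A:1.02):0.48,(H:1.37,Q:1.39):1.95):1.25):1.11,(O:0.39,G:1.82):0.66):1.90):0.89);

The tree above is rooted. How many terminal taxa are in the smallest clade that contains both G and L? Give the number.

18

The MRCA of G and L is the root, so the clade is the entire tree.
That clade contains 18 terminal taxa: A, B, C, D, E, F, G, H, I, J, K, L, M, N, O, P, Q, R.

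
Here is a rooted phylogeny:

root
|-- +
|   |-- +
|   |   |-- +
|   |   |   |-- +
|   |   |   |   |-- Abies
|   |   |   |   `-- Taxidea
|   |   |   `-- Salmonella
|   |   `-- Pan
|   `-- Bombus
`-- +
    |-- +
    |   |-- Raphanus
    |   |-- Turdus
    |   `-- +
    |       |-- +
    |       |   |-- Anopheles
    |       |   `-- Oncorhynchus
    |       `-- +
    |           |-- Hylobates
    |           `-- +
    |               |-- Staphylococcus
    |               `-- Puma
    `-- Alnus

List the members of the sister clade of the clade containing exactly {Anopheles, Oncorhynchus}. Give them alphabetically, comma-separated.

Hylobates, Puma, Staphylococcus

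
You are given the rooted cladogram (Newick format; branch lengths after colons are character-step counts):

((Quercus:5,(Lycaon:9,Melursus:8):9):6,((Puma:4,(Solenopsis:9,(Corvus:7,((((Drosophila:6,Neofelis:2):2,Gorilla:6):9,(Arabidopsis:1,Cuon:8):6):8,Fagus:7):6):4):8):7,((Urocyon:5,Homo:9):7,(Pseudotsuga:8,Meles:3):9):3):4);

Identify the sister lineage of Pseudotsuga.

Pseudotsuga attaches to the tree at the node subtending (Pseudotsuga,Meles).
The other lineage descending from that same node — the sister group — is the single tip Meles.

Meles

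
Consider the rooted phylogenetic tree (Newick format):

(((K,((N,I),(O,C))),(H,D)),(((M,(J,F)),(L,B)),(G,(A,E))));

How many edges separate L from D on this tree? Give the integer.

The MRCA of L and D is the root of the tree.
From L up to that node: 4 branches. From D up to the same node: 3 branches. Total: 4 + 3 = 7.

7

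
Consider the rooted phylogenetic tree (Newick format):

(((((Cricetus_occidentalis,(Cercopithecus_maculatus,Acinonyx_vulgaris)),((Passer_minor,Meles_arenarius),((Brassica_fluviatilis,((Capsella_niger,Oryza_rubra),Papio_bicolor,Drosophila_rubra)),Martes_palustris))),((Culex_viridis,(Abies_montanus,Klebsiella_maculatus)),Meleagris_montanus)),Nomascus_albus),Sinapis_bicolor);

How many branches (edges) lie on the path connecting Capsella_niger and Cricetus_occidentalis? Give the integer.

8

The MRCA of Capsella_niger and Cricetus_occidentalis is the node subtending ((Cricetus_occidentalis,(Cercopithecus_maculatus,Acinonyx_vulgaris)),((Passer_minor,Meles_arenarius),((Brassica_fluviatilis,((Capsella_niger,Oryza_rubra),Papio_bicolor,Drosophila_rubra)),Martes_palustris))).
From Capsella_niger up to that node: 6 branches. From Cricetus_occidentalis up to the same node: 2 branches. Total: 6 + 2 = 8.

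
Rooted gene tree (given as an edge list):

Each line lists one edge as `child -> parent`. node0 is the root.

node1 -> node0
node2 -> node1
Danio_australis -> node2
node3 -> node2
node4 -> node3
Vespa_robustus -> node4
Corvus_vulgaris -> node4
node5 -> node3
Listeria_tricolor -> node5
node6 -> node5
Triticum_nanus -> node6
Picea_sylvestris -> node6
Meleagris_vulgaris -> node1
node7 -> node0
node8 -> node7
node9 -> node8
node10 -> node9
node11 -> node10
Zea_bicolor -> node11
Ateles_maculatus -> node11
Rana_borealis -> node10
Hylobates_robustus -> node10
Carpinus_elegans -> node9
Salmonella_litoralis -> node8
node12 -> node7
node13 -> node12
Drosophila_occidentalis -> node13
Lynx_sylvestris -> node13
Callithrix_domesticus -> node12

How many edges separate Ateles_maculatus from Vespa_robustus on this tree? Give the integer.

11

The MRCA of Ateles_maculatus and Vespa_robustus is the root of the tree.
From Ateles_maculatus up to that node: 6 branches. From Vespa_robustus up to the same node: 5 branches. Total: 6 + 5 = 11.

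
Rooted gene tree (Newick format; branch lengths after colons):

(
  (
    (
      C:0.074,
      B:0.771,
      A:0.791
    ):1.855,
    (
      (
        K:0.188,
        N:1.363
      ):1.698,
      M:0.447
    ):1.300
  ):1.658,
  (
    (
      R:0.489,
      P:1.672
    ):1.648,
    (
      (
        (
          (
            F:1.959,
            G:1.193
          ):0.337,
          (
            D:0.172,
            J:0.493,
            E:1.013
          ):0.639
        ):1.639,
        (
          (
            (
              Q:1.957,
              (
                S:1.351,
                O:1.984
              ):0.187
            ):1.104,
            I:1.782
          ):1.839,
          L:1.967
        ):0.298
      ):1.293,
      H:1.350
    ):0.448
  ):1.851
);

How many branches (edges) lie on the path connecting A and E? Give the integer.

9

The MRCA of A and E is the root of the tree.
From A up to that node: 3 branches. From E up to the same node: 6 branches. Total: 3 + 6 = 9.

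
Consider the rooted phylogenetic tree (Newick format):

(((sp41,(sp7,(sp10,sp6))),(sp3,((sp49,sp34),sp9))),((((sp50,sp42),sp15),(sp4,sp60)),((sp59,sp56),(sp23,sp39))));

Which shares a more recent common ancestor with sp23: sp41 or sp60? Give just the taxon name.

The MRCA of sp23 and sp60 subtends ((((sp50,sp42),sp15),(sp4,sp60)),((sp59,sp56),(sp23,sp39))) (9 taxa).
The MRCA of sp23 and sp41 is the root, subtending the entire tree (17 taxa).
The first is nested inside the second, so sp23 shares a more recent common ancestor with sp60.

sp60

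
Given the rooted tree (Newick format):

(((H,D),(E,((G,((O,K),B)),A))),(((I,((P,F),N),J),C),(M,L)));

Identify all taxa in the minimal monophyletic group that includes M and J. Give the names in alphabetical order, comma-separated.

C, F, I, J, L, M, N, P

Tracing M: it sits inside (M,L).
Tracing J: it sits inside (I,((P,F),N),J).
The smallest clade enclosing both is (((I,((P,F),N),J),C),(M,L)); the answer is its 8 terminal taxa in alphabetical order.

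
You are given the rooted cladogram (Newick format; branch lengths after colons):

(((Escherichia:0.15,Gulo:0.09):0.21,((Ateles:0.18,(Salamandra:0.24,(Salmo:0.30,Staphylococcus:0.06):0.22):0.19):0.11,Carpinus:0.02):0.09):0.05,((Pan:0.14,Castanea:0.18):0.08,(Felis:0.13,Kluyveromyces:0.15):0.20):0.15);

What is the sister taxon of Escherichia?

Gulo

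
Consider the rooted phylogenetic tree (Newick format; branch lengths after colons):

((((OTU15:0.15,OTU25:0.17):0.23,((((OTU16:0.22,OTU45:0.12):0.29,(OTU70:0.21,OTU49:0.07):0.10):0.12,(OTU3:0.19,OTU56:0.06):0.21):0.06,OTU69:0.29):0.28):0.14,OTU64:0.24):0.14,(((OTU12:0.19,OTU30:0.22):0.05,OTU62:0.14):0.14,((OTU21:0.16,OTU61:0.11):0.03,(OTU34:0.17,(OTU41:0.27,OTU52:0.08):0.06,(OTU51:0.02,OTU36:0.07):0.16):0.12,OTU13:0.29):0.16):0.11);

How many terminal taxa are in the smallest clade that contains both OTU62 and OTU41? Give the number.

11

The MRCA of OTU62 and OTU41 is the node subtending (((OTU12,OTU30),OTU62),((OTU21,OTU61),(OTU34,(OTU41,OTU52),(OTU51,OTU36)),OTU13)).
That clade contains 11 terminal taxa: OTU12, OTU13, OTU21, OTU30, OTU34, OTU36, OTU41, OTU51, OTU52, OTU61, OTU62.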